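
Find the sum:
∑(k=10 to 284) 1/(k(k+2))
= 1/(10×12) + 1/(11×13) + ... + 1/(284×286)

Partial fractions: 1/(k(k+2)) = (1/2)[1/k - 1/(k+2)]
Telescoping leaves the first two and last two terms:
= (1/2)[1/10 + 1/11 - 1/285 - 1/286]
= 1499/16302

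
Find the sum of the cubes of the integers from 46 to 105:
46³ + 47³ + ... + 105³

Use ∑_{k=1}^{n} k³ = [n(n+1)/2]², then subtract the first 45 terms.
∑_{k=1}^{105} k³ = [105×106/2]² = 5565² = 30969225
∑_{k=1}^{45} k³ = [45×46/2]² = 1035² = 1071225
∑_{k=46}^{105} k³ = 30969225 - 1071225 = 29898000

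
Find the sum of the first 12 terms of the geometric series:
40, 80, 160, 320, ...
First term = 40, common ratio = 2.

Sₙ = a(1 - rⁿ) / (1 - r)
S_12 = 40(1 - 2^12) / (1 - 2)
S_12 = 40(1 - 4096) / (-1)
S_12 = 163800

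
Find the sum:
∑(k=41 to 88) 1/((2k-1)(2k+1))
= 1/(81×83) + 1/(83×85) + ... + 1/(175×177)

Partial fractions: 1/((2k-1)(2k+1)) = (1/2)[1/(2k-1) - 1/(2k+1)]
The series telescopes:
= (1/2)[1/81 - 1/177]
= 16/4779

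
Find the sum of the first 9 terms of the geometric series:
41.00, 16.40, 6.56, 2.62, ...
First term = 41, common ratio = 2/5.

Sₙ = a(1 - rⁿ) / (1 - r)
S_9 = 41(1 - (2/5)^9) / (1 - (2/5))
S_9 = 41(1 - (512/1953125)) / (3/5)
S_9 = 26685711/390625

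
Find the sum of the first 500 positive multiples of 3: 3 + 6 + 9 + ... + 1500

Factor out 3: = 3(1 + 2 + ... + 500) = 3 × n(n+1)/2
= 3 × 500×501/2
= 3 × 125250
= 375750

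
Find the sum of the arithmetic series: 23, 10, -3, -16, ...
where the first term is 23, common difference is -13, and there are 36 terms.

Sₙ = n/2 × (first + last)
Last term = a + (n-1)d = 23 + (36-1)×(-13) = -432
S_36 = 36/2 × (23 + (-432))
S_36 = 36/2 × (-409) = -7362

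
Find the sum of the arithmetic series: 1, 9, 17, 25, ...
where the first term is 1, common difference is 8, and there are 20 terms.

Sₙ = n/2 × (first + last)
Last term = a + (n-1)d = 1 + (20-1)×8 = 153
S_20 = 20/2 × (1 + 153)
S_20 = 20/2 × 154 = 1540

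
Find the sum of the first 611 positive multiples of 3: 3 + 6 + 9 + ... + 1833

Factor out 3: = 3(1 + 2 + ... + 611) = 3 × n(n+1)/2
= 3 × 611×612/2
= 3 × 186966
= 560898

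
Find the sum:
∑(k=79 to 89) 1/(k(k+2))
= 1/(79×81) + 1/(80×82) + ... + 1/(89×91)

Partial fractions: 1/(k(k+2)) = (1/2)[1/k - 1/(k+2)]
Telescoping leaves the first two and last two terms:
= (1/2)[1/79 + 1/80 - 1/90 - 1/91]
= 15829/10352160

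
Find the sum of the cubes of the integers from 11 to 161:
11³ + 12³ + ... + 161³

Use ∑_{k=1}^{n} k³ = [n(n+1)/2]², then subtract the first 10 terms.
∑_{k=1}^{161} k³ = [161×162/2]² = 13041² = 170067681
∑_{k=1}^{10} k³ = [10×11/2]² = 55² = 3025
∑_{k=11}^{161} k³ = 170067681 - 3025 = 170064656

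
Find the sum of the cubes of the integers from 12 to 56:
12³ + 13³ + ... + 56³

Use ∑_{k=1}^{n} k³ = [n(n+1)/2]², then subtract the first 11 terms.
∑_{k=1}^{56} k³ = [56×57/2]² = 1596² = 2547216
∑_{k=1}^{11} k³ = [11×12/2]² = 66² = 4356
∑_{k=12}^{56} k³ = 2547216 - 4356 = 2542860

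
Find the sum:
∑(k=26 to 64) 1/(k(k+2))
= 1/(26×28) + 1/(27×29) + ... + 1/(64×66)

Partial fractions: 1/(k(k+2)) = (1/2)[1/k - 1/(k+2)]
Telescoping leaves the first two and last two terms:
= (1/2)[1/26 + 1/27 - 1/65 - 1/66]
= 434/19305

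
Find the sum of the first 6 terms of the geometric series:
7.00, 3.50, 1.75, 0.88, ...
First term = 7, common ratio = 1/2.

Sₙ = a(1 - rⁿ) / (1 - r)
S_6 = 7(1 - (1/2)^6) / (1 - (1/2))
S_6 = 7(1 - (1/64)) / (1/2)
S_6 = 441/32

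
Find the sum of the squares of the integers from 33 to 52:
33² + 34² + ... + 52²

Use ∑_{k=1}^{n} k² = n(n+1)(2n+1)/6, then subtract the first 32 terms.
∑_{k=1}^{52} k² = 52×53×105/6 = 48230
∑_{k=1}^{32} k² = 32×33×65/6 = 11440
∑_{k=33}^{52} k² = 48230 - 11440 = 36790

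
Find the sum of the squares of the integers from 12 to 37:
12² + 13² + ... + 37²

Use ∑_{k=1}^{n} k² = n(n+1)(2n+1)/6, then subtract the first 11 terms.
∑_{k=1}^{37} k² = 37×38×75/6 = 17575
∑_{k=1}^{11} k² = 11×12×23/6 = 506
∑_{k=12}^{37} k² = 17575 - 506 = 17069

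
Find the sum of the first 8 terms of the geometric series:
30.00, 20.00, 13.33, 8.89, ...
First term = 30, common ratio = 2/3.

Sₙ = a(1 - rⁿ) / (1 - r)
S_8 = 30(1 - (2/3)^8) / (1 - (2/3))
S_8 = 30(1 - (256/6561)) / (1/3)
S_8 = 63050/729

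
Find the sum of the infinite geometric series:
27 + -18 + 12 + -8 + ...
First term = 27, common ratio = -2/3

For |r| < 1, S = a / (1 - r)
S = 27 / (1 - (-2/3))
S = 27 / (5/3)
S = 81/5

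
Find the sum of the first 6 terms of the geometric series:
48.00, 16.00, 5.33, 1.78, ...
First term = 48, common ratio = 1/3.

Sₙ = a(1 - rⁿ) / (1 - r)
S_6 = 48(1 - (1/3)^6) / (1 - (1/3))
S_6 = 48(1 - (1/729)) / (2/3)
S_6 = 5824/81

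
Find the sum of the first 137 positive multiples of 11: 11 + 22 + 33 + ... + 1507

Factor out 11: = 11(1 + 2 + ... + 137) = 11 × n(n+1)/2
= 11 × 137×138/2
= 11 × 9453
= 103983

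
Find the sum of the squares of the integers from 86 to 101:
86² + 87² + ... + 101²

Use ∑_{k=1}^{n} k² = n(n+1)(2n+1)/6, then subtract the first 85 terms.
∑_{k=1}^{101} k² = 101×102×203/6 = 348551
∑_{k=1}^{85} k² = 85×86×171/6 = 208335
∑_{k=86}^{101} k² = 348551 - 208335 = 140216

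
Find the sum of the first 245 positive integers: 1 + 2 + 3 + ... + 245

Formula: ∑k = n(n+1)/2
= 245×246/2
= 60270/2
= 30135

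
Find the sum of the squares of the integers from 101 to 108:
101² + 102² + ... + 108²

Use ∑_{k=1}^{n} k² = n(n+1)(2n+1)/6, then subtract the first 100 terms.
∑_{k=1}^{108} k² = 108×109×217/6 = 425754
∑_{k=1}^{100} k² = 100×101×201/6 = 338350
∑_{k=101}^{108} k² = 425754 - 338350 = 87404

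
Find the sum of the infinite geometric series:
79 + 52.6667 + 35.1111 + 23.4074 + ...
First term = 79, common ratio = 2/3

For |r| < 1, S = a / (1 - r)
S = 79 / (1 - (2/3))
S = 79 / (1/3)
S = 237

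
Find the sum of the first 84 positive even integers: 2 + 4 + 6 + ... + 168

Sum of first n even numbers = n(n+1)
= 84×85
= 7140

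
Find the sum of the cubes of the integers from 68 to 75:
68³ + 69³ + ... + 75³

Use ∑_{k=1}^{n} k³ = [n(n+1)/2]², then subtract the first 67 terms.
∑_{k=1}^{75} k³ = [75×76/2]² = 2850² = 8122500
∑_{k=1}^{67} k³ = [67×68/2]² = 2278² = 5189284
∑_{k=68}^{75} k³ = 8122500 - 5189284 = 2933216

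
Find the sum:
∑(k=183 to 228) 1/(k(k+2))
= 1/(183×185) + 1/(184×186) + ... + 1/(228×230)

Partial fractions: 1/(k(k+2)) = (1/2)[1/k - 1/(k+2)]
Telescoping leaves the first two and last two terms:
= (1/2)[1/183 + 1/184 - 1/229 - 1/230]
= 84227/77108880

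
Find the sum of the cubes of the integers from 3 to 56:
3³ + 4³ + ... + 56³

Use ∑_{k=1}^{n} k³ = [n(n+1)/2]², then subtract the first 2 terms.
∑_{k=1}^{56} k³ = [56×57/2]² = 1596² = 2547216
∑_{k=1}^{2} k³ = [2×3/2]² = 3² = 9
∑_{k=3}^{56} k³ = 2547216 - 9 = 2547207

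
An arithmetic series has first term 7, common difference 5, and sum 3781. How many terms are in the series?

Using S = n/2 × [2a + (n-1)d]
3781 = n/2 × [2(7) + (n-1)(5)]
3781 = n/2 × [14 + 5n - 5]
7562 = n × [9 + 5n]
5n² + (9)n - 7562 = 0
Discriminant: Δ = (9)² - 4(5)(-7562) = 81 + 151240 = 151321
√Δ = 389
n = [-(9) + √Δ] / (2·5) = (-9 + 389) / 10 = 380 / 10 = 38
(The negative root is discarded since n must be a positive integer.)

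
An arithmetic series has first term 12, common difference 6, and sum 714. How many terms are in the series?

Using S = n/2 × [2a + (n-1)d]
714 = n/2 × [2(12) + (n-1)(6)]
714 = n/2 × [24 + 6n - 6]
1428 = n × [18 + 6n]
6n² + (18)n - 1428 = 0
Discriminant: Δ = (18)² - 4(6)(-1428) = 324 + 34272 = 34596
√Δ = 186
n = [-(18) + √Δ] / (2·6) = (-18 + 186) / 12 = 168 / 12 = 14
(The negative root is discarded since n must be a positive integer.)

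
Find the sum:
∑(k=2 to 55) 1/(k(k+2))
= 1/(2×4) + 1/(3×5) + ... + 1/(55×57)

Partial fractions: 1/(k(k+2)) = (1/2)[1/k - 1/(k+2)]
Telescoping leaves the first two and last two terms:
= (1/2)[1/2 + 1/3 - 1/56 - 1/57]
= 849/2128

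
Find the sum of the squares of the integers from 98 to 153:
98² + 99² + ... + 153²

Use ∑_{k=1}^{n} k² = n(n+1)(2n+1)/6, then subtract the first 97 terms.
∑_{k=1}^{153} k² = 153×154×307/6 = 1205589
∑_{k=1}^{97} k² = 97×98×195/6 = 308945
∑_{k=98}^{153} k² = 1205589 - 308945 = 896644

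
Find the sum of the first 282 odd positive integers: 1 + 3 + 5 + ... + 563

Sum of first n odd numbers = n²
= 282²
= 79524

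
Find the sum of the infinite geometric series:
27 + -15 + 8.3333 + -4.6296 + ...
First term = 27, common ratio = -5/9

For |r| < 1, S = a / (1 - r)
S = 27 / (1 - (-5/9))
S = 27 / (14/9)
S = 243/14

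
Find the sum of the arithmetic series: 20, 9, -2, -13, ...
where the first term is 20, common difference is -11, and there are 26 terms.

Sₙ = n/2 × (first + last)
Last term = a + (n-1)d = 20 + (26-1)×(-11) = -255
S_26 = 26/2 × (20 + (-255))
S_26 = 26/2 × (-235) = -3055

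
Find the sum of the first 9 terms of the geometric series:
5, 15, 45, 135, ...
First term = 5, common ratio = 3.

Sₙ = a(1 - rⁿ) / (1 - r)
S_9 = 5(1 - 3^9) / (1 - 3)
S_9 = 5(1 - 19683) / (-2)
S_9 = 49205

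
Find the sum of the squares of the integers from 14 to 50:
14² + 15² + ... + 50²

Use ∑_{k=1}^{n} k² = n(n+1)(2n+1)/6, then subtract the first 13 terms.
∑_{k=1}^{50} k² = 50×51×101/6 = 42925
∑_{k=1}^{13} k² = 13×14×27/6 = 819
∑_{k=14}^{50} k² = 42925 - 819 = 42106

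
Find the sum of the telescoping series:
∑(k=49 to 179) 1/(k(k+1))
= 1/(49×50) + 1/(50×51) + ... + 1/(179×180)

Partial fractions: 1/(k(k+1)) = 1/k - 1/(k+1)
The series telescopes:
= (1/49 - 1/50) + (1/50 - 1/51) + ... + (1/179 - 1/180)
= 1/49 - 1/180
= 131/8820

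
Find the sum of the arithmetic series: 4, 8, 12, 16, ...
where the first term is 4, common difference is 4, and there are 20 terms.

Sₙ = n/2 × (first + last)
Last term = a + (n-1)d = 4 + (20-1)×4 = 80
S_20 = 20/2 × (4 + 80)
S_20 = 20/2 × 84 = 840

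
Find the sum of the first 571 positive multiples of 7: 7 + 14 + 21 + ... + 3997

Factor out 7: = 7(1 + 2 + ... + 571) = 7 × n(n+1)/2
= 7 × 571×572/2
= 7 × 163306
= 1143142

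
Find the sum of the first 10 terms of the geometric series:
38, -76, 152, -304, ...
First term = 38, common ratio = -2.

Sₙ = a(1 - rⁿ) / (1 - r)
S_10 = 38(1 - (-2)^10) / (1 - (-2))
S_10 = 38(1 - 1024) / (3)
S_10 = -12958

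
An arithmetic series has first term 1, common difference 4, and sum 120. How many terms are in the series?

Using S = n/2 × [2a + (n-1)d]
120 = n/2 × [2(1) + (n-1)(4)]
120 = n/2 × [2 + 4n - 4]
240 = n × [-2 + 4n]
4n² + (-2)n - 240 = 0
Discriminant: Δ = (-2)² - 4(4)(-240) = 4 + 3840 = 3844
√Δ = 62
n = [-(-2) + √Δ] / (2·4) = (2 + 62) / 8 = 64 / 8 = 8
(The negative root is discarded since n must be a positive integer.)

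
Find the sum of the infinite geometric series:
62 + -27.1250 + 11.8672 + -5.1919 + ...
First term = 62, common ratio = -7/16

For |r| < 1, S = a / (1 - r)
S = 62 / (1 - (-7/16))
S = 62 / (23/16)
S = 992/23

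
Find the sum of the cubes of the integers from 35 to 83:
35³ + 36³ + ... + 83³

Use ∑_{k=1}^{n} k³ = [n(n+1)/2]², then subtract the first 34 terms.
∑_{k=1}^{83} k³ = [83×84/2]² = 3486² = 12152196
∑_{k=1}^{34} k³ = [34×35/2]² = 595² = 354025
∑_{k=35}^{83} k³ = 12152196 - 354025 = 11798171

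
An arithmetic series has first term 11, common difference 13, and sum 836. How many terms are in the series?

Using S = n/2 × [2a + (n-1)d]
836 = n/2 × [2(11) + (n-1)(13)]
836 = n/2 × [22 + 13n - 13]
1672 = n × [9 + 13n]
13n² + (9)n - 1672 = 0
Discriminant: Δ = (9)² - 4(13)(-1672) = 81 + 86944 = 87025
√Δ = 295
n = [-(9) + √Δ] / (2·13) = (-9 + 295) / 26 = 286 / 26 = 11
(The negative root is discarded since n must be a positive integer.)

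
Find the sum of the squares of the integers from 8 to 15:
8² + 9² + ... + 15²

Use ∑_{k=1}^{n} k² = n(n+1)(2n+1)/6, then subtract the first 7 terms.
∑_{k=1}^{15} k² = 15×16×31/6 = 1240
∑_{k=1}^{7} k² = 7×8×15/6 = 140
∑_{k=8}^{15} k² = 1240 - 140 = 1100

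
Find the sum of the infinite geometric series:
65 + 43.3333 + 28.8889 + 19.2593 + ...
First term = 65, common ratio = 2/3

For |r| < 1, S = a / (1 - r)
S = 65 / (1 - (2/3))
S = 65 / (1/3)
S = 195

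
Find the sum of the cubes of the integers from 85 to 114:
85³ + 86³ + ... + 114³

Use ∑_{k=1}^{n} k³ = [n(n+1)/2]², then subtract the first 84 terms.
∑_{k=1}^{114} k³ = [114×115/2]² = 6555² = 42968025
∑_{k=1}^{84} k³ = [84×85/2]² = 3570² = 12744900
∑_{k=85}^{114} k³ = 42968025 - 12744900 = 30223125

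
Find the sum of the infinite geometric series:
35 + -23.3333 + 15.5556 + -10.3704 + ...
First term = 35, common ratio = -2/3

For |r| < 1, S = a / (1 - r)
S = 35 / (1 - (-2/3))
S = 35 / (5/3)
S = 21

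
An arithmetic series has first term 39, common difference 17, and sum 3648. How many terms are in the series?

Using S = n/2 × [2a + (n-1)d]
3648 = n/2 × [2(39) + (n-1)(17)]
3648 = n/2 × [78 + 17n - 17]
7296 = n × [61 + 17n]
17n² + (61)n - 7296 = 0
Discriminant: Δ = (61)² - 4(17)(-7296) = 3721 + 496128 = 499849
√Δ = 707
n = [-(61) + √Δ] / (2·17) = (-61 + 707) / 34 = 646 / 34 = 19
(The negative root is discarded since n must be a positive integer.)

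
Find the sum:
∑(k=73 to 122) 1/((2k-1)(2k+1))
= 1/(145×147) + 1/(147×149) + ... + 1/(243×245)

Partial fractions: 1/((2k-1)(2k+1)) = (1/2)[1/(2k-1) - 1/(2k+1)]
The series telescopes:
= (1/2)[1/145 - 1/245]
= 2/1421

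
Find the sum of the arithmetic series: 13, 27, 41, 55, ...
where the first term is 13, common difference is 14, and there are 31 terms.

Sₙ = n/2 × (first + last)
Last term = a + (n-1)d = 13 + (31-1)×14 = 433
S_31 = 31/2 × (13 + 433)
S_31 = 31/2 × 446 = 6913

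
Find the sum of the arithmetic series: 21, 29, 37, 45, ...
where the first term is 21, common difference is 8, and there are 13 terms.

Sₙ = n/2 × (first + last)
Last term = a + (n-1)d = 21 + (13-1)×8 = 117
S_13 = 13/2 × (21 + 117)
S_13 = 13/2 × 138 = 897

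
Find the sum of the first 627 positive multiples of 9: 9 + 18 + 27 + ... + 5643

Factor out 9: = 9(1 + 2 + ... + 627) = 9 × n(n+1)/2
= 9 × 627×628/2
= 9 × 196878
= 1771902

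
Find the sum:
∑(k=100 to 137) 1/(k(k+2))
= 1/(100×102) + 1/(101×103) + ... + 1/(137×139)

Partial fractions: 1/(k(k+2)) = (1/2)[1/k - 1/(k+2)]
Telescoping leaves the first two and last two terms:
= (1/2)[1/100 + 1/101 - 1/138 - 1/139]
= 528941/193738200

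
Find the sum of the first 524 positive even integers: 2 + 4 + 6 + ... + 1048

Sum of first n even numbers = n(n+1)
= 524×525
= 275100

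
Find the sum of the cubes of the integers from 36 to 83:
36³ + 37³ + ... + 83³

Use ∑_{k=1}^{n} k³ = [n(n+1)/2]², then subtract the first 35 terms.
∑_{k=1}^{83} k³ = [83×84/2]² = 3486² = 12152196
∑_{k=1}^{35} k³ = [35×36/2]² = 630² = 396900
∑_{k=36}^{83} k³ = 12152196 - 396900 = 11755296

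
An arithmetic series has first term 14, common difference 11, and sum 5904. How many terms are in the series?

Using S = n/2 × [2a + (n-1)d]
5904 = n/2 × [2(14) + (n-1)(11)]
5904 = n/2 × [28 + 11n - 11]
11808 = n × [17 + 11n]
11n² + (17)n - 11808 = 0
Discriminant: Δ = (17)² - 4(11)(-11808) = 289 + 519552 = 519841
√Δ = 721
n = [-(17) + √Δ] / (2·11) = (-17 + 721) / 22 = 704 / 22 = 32
(The negative root is discarded since n must be a positive integer.)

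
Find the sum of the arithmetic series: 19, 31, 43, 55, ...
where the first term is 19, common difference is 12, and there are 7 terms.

Sₙ = n/2 × (first + last)
Last term = a + (n-1)d = 19 + (7-1)×12 = 91
S_7 = 7/2 × (19 + 91)
S_7 = 7/2 × 110 = 385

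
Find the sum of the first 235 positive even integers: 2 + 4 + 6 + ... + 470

Sum of first n even numbers = n(n+1)
= 235×236
= 55460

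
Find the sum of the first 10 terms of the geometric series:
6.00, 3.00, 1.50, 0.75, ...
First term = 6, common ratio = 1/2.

Sₙ = a(1 - rⁿ) / (1 - r)
S_10 = 6(1 - (1/2)^10) / (1 - (1/2))
S_10 = 6(1 - (1/1024)) / (1/2)
S_10 = 3069/256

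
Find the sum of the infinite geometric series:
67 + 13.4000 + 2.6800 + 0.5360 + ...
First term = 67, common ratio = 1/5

For |r| < 1, S = a / (1 - r)
S = 67 / (1 - (1/5))
S = 67 / (4/5)
S = 335/4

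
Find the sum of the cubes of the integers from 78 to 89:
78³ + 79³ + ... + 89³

Use ∑_{k=1}^{n} k³ = [n(n+1)/2]², then subtract the first 77 terms.
∑_{k=1}^{89} k³ = [89×90/2]² = 4005² = 16040025
∑_{k=1}^{77} k³ = [77×78/2]² = 3003² = 9018009
∑_{k=78}^{89} k³ = 16040025 - 9018009 = 7022016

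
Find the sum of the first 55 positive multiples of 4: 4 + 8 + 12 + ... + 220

Factor out 4: = 4(1 + 2 + ... + 55) = 4 × n(n+1)/2
= 4 × 55×56/2
= 4 × 1540
= 6160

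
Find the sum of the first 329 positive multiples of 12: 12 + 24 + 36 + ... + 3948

Factor out 12: = 12(1 + 2 + ... + 329) = 12 × n(n+1)/2
= 12 × 329×330/2
= 12 × 54285
= 651420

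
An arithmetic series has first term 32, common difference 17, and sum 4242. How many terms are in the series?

Using S = n/2 × [2a + (n-1)d]
4242 = n/2 × [2(32) + (n-1)(17)]
4242 = n/2 × [64 + 17n - 17]
8484 = n × [47 + 17n]
17n² + (47)n - 8484 = 0
Discriminant: Δ = (47)² - 4(17)(-8484) = 2209 + 576912 = 579121
√Δ = 761
n = [-(47) + √Δ] / (2·17) = (-47 + 761) / 34 = 714 / 34 = 21
(The negative root is discarded since n must be a positive integer.)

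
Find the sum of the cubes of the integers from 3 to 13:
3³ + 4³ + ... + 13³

Use ∑_{k=1}^{n} k³ = [n(n+1)/2]², then subtract the first 2 terms.
∑_{k=1}^{13} k³ = [13×14/2]² = 91² = 8281
∑_{k=1}^{2} k³ = [2×3/2]² = 3² = 9
∑_{k=3}^{13} k³ = 8281 - 9 = 8272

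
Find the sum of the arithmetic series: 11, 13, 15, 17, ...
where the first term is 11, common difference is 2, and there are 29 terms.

Sₙ = n/2 × (first + last)
Last term = a + (n-1)d = 11 + (29-1)×2 = 67
S_29 = 29/2 × (11 + 67)
S_29 = 29/2 × 78 = 1131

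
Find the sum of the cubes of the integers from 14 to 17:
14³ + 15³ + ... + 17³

Use ∑_{k=1}^{n} k³ = [n(n+1)/2]², then subtract the first 13 terms.
∑_{k=1}^{17} k³ = [17×18/2]² = 153² = 23409
∑_{k=1}^{13} k³ = [13×14/2]² = 91² = 8281
∑_{k=14}^{17} k³ = 23409 - 8281 = 15128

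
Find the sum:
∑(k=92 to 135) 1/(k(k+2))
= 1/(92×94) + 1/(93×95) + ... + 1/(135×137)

Partial fractions: 1/(k(k+2)) = (1/2)[1/k - 1/(k+2)]
Telescoping leaves the first two and last two terms:
= (1/2)[1/92 + 1/93 - 1/136 - 1/137]
= 277783/79707696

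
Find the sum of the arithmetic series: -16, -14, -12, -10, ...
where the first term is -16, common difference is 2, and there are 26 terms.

Sₙ = n/2 × (first + last)
Last term = a + (n-1)d = -16 + (26-1)×2 = 34
S_26 = 26/2 × (-16 + 34)
S_26 = 26/2 × 18 = 234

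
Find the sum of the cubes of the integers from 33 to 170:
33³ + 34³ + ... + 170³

Use ∑_{k=1}^{n} k³ = [n(n+1)/2]², then subtract the first 32 terms.
∑_{k=1}^{170} k³ = [170×171/2]² = 14535² = 211266225
∑_{k=1}^{32} k³ = [32×33/2]² = 528² = 278784
∑_{k=33}^{170} k³ = 211266225 - 278784 = 210987441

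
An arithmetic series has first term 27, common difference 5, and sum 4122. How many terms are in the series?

Using S = n/2 × [2a + (n-1)d]
4122 = n/2 × [2(27) + (n-1)(5)]
4122 = n/2 × [54 + 5n - 5]
8244 = n × [49 + 5n]
5n² + (49)n - 8244 = 0
Discriminant: Δ = (49)² - 4(5)(-8244) = 2401 + 164880 = 167281
√Δ = 409
n = [-(49) + √Δ] / (2·5) = (-49 + 409) / 10 = 360 / 10 = 36
(The negative root is discarded since n must be a positive integer.)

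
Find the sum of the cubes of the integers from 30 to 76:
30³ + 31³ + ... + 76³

Use ∑_{k=1}^{n} k³ = [n(n+1)/2]², then subtract the first 29 terms.
∑_{k=1}^{76} k³ = [76×77/2]² = 2926² = 8561476
∑_{k=1}^{29} k³ = [29×30/2]² = 435² = 189225
∑_{k=30}^{76} k³ = 8561476 - 189225 = 8372251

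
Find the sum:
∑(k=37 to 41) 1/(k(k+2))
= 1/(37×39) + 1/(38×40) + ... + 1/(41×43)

Partial fractions: 1/(k(k+2)) = (1/2)[1/k - 1/(k+2)]
Telescoping leaves the first two and last two terms:
= (1/2)[1/37 + 1/38 - 1/42 - 1/43]
= 3985/1269618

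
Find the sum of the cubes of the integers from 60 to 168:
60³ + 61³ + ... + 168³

Use ∑_{k=1}^{n} k³ = [n(n+1)/2]², then subtract the first 59 terms.
∑_{k=1}^{168} k³ = [168×169/2]² = 14196² = 201526416
∑_{k=1}^{59} k³ = [59×60/2]² = 1770² = 3132900
∑_{k=60}^{168} k³ = 201526416 - 3132900 = 198393516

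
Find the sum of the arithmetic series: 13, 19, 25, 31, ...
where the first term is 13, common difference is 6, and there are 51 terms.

Sₙ = n/2 × (first + last)
Last term = a + (n-1)d = 13 + (51-1)×6 = 313
S_51 = 51/2 × (13 + 313)
S_51 = 51/2 × 326 = 8313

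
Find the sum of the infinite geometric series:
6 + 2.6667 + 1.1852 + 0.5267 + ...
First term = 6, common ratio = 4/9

For |r| < 1, S = a / (1 - r)
S = 6 / (1 - (4/9))
S = 6 / (5/9)
S = 54/5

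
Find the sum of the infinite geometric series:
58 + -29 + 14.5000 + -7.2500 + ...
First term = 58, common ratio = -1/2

For |r| < 1, S = a / (1 - r)
S = 58 / (1 - (-1/2))
S = 58 / (3/2)
S = 116/3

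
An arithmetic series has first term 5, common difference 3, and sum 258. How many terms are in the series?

Using S = n/2 × [2a + (n-1)d]
258 = n/2 × [2(5) + (n-1)(3)]
258 = n/2 × [10 + 3n - 3]
516 = n × [7 + 3n]
3n² + (7)n - 516 = 0
Discriminant: Δ = (7)² - 4(3)(-516) = 49 + 6192 = 6241
√Δ = 79
n = [-(7) + √Δ] / (2·3) = (-7 + 79) / 6 = 72 / 6 = 12
(The negative root is discarded since n must be a positive integer.)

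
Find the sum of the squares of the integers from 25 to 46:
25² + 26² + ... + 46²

Use ∑_{k=1}^{n} k² = n(n+1)(2n+1)/6, then subtract the first 24 terms.
∑_{k=1}^{46} k² = 46×47×93/6 = 33511
∑_{k=1}^{24} k² = 24×25×49/6 = 4900
∑_{k=25}^{46} k² = 33511 - 4900 = 28611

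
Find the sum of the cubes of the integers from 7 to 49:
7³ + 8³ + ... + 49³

Use ∑_{k=1}^{n} k³ = [n(n+1)/2]², then subtract the first 6 terms.
∑_{k=1}^{49} k³ = [49×50/2]² = 1225² = 1500625
∑_{k=1}^{6} k³ = [6×7/2]² = 21² = 441
∑_{k=7}^{49} k³ = 1500625 - 441 = 1500184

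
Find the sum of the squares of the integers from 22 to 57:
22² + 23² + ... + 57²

Use ∑_{k=1}^{n} k² = n(n+1)(2n+1)/6, then subtract the first 21 terms.
∑_{k=1}^{57} k² = 57×58×115/6 = 63365
∑_{k=1}^{21} k² = 21×22×43/6 = 3311
∑_{k=22}^{57} k² = 63365 - 3311 = 60054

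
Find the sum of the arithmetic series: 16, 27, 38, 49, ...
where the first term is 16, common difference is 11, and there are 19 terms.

Sₙ = n/2 × (first + last)
Last term = a + (n-1)d = 16 + (19-1)×11 = 214
S_19 = 19/2 × (16 + 214)
S_19 = 19/2 × 230 = 2185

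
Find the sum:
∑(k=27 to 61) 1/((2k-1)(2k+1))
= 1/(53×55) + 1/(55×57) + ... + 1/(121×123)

Partial fractions: 1/((2k-1)(2k+1)) = (1/2)[1/(2k-1) - 1/(2k+1)]
The series telescopes:
= (1/2)[1/53 - 1/123]
= 35/6519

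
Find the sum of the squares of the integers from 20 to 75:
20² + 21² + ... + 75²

Use ∑_{k=1}^{n} k² = n(n+1)(2n+1)/6, then subtract the first 19 terms.
∑_{k=1}^{75} k² = 75×76×151/6 = 143450
∑_{k=1}^{19} k² = 19×20×39/6 = 2470
∑_{k=20}^{75} k² = 143450 - 2470 = 140980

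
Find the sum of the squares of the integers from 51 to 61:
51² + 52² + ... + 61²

Use ∑_{k=1}^{n} k² = n(n+1)(2n+1)/6, then subtract the first 50 terms.
∑_{k=1}^{61} k² = 61×62×123/6 = 77531
∑_{k=1}^{50} k² = 50×51×101/6 = 42925
∑_{k=51}^{61} k² = 77531 - 42925 = 34606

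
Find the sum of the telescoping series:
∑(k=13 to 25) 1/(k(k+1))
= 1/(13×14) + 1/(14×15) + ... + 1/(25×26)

Partial fractions: 1/(k(k+1)) = 1/k - 1/(k+1)
The series telescopes:
= (1/13 - 1/14) + (1/14 - 1/15) + ... + (1/25 - 1/26)
= 1/13 - 1/26
= 1/26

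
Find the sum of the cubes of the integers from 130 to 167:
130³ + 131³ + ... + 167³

Use ∑_{k=1}^{n} k³ = [n(n+1)/2]², then subtract the first 129 terms.
∑_{k=1}^{167} k³ = [167×168/2]² = 14028² = 196784784
∑_{k=1}^{129} k³ = [129×130/2]² = 8385² = 70308225
∑_{k=130}^{167} k³ = 196784784 - 70308225 = 126476559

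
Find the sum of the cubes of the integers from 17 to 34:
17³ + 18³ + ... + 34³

Use ∑_{k=1}^{n} k³ = [n(n+1)/2]², then subtract the first 16 terms.
∑_{k=1}^{34} k³ = [34×35/2]² = 595² = 354025
∑_{k=1}^{16} k³ = [16×17/2]² = 136² = 18496
∑_{k=17}^{34} k³ = 354025 - 18496 = 335529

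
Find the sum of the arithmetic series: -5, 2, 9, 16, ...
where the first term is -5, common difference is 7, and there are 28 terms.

Sₙ = n/2 × (first + last)
Last term = a + (n-1)d = -5 + (28-1)×7 = 184
S_28 = 28/2 × (-5 + 184)
S_28 = 28/2 × 179 = 2506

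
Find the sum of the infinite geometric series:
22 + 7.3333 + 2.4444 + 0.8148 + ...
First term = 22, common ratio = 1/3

For |r| < 1, S = a / (1 - r)
S = 22 / (1 - (1/3))
S = 22 / (2/3)
S = 33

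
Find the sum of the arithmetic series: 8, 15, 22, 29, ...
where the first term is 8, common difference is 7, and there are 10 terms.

Sₙ = n/2 × (first + last)
Last term = a + (n-1)d = 8 + (10-1)×7 = 71
S_10 = 10/2 × (8 + 71)
S_10 = 10/2 × 79 = 395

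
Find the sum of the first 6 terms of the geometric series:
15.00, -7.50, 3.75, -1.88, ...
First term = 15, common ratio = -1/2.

Sₙ = a(1 - rⁿ) / (1 - r)
S_6 = 15(1 - (-1/2)^6) / (1 - (-1/2))
S_6 = 15(1 - (1/64)) / (3/2)
S_6 = 315/32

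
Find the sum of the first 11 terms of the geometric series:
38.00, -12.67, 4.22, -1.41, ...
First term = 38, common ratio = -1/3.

Sₙ = a(1 - rⁿ) / (1 - r)
S_11 = 38(1 - (-1/3)^11) / (1 - (-1/3))
S_11 = 38(1 - (-1/177147)) / (4/3)
S_11 = 1682906/59049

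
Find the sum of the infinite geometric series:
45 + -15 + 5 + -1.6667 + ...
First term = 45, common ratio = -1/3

For |r| < 1, S = a / (1 - r)
S = 45 / (1 - (-1/3))
S = 45 / (4/3)
S = 135/4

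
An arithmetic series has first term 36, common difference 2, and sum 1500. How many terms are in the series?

Using S = n/2 × [2a + (n-1)d]
1500 = n/2 × [2(36) + (n-1)(2)]
1500 = n/2 × [72 + 2n - 2]
3000 = n × [70 + 2n]
2n² + (70)n - 3000 = 0
Discriminant: Δ = (70)² - 4(2)(-3000) = 4900 + 24000 = 28900
√Δ = 170
n = [-(70) + √Δ] / (2·2) = (-70 + 170) / 4 = 100 / 4 = 25
(The negative root is discarded since n must be a positive integer.)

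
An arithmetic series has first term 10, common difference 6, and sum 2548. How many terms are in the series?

Using S = n/2 × [2a + (n-1)d]
2548 = n/2 × [2(10) + (n-1)(6)]
2548 = n/2 × [20 + 6n - 6]
5096 = n × [14 + 6n]
6n² + (14)n - 5096 = 0
Discriminant: Δ = (14)² - 4(6)(-5096) = 196 + 122304 = 122500
√Δ = 350
n = [-(14) + √Δ] / (2·6) = (-14 + 350) / 12 = 336 / 12 = 28
(The negative root is discarded since n must be a positive integer.)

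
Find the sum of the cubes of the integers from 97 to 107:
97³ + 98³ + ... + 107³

Use ∑_{k=1}^{n} k³ = [n(n+1)/2]², then subtract the first 96 terms.
∑_{k=1}^{107} k³ = [107×108/2]² = 5778² = 33385284
∑_{k=1}^{96} k³ = [96×97/2]² = 4656² = 21678336
∑_{k=97}^{107} k³ = 33385284 - 21678336 = 11706948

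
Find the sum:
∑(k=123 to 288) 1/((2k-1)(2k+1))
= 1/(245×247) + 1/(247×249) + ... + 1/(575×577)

Partial fractions: 1/((2k-1)(2k+1)) = (1/2)[1/(2k-1) - 1/(2k+1)]
The series telescopes:
= (1/2)[1/245 - 1/577]
= 166/141365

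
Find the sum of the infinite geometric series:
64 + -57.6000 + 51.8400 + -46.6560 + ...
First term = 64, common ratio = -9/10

For |r| < 1, S = a / (1 - r)
S = 64 / (1 - (-9/10))
S = 64 / (19/10)
S = 640/19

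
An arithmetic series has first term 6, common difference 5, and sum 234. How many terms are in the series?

Using S = n/2 × [2a + (n-1)d]
234 = n/2 × [2(6) + (n-1)(5)]
234 = n/2 × [12 + 5n - 5]
468 = n × [7 + 5n]
5n² + (7)n - 468 = 0
Discriminant: Δ = (7)² - 4(5)(-468) = 49 + 9360 = 9409
√Δ = 97
n = [-(7) + √Δ] / (2·5) = (-7 + 97) / 10 = 90 / 10 = 9
(The negative root is discarded since n must be a positive integer.)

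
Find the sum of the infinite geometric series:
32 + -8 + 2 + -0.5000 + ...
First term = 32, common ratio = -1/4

For |r| < 1, S = a / (1 - r)
S = 32 / (1 - (-1/4))
S = 32 / (5/4)
S = 128/5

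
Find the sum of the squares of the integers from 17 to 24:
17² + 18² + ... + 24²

Use ∑_{k=1}^{n} k² = n(n+1)(2n+1)/6, then subtract the first 16 terms.
∑_{k=1}^{24} k² = 24×25×49/6 = 4900
∑_{k=1}^{16} k² = 16×17×33/6 = 1496
∑_{k=17}^{24} k² = 4900 - 1496 = 3404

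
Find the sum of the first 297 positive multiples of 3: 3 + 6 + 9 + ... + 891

Factor out 3: = 3(1 + 2 + ... + 297) = 3 × n(n+1)/2
= 3 × 297×298/2
= 3 × 44253
= 132759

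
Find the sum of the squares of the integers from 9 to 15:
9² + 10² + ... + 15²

Use ∑_{k=1}^{n} k² = n(n+1)(2n+1)/6, then subtract the first 8 terms.
∑_{k=1}^{15} k² = 15×16×31/6 = 1240
∑_{k=1}^{8} k² = 8×9×17/6 = 204
∑_{k=9}^{15} k² = 1240 - 204 = 1036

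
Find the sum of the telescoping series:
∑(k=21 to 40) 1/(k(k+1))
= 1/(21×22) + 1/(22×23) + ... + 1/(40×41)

Partial fractions: 1/(k(k+1)) = 1/k - 1/(k+1)
The series telescopes:
= (1/21 - 1/22) + (1/22 - 1/23) + ... + (1/40 - 1/41)
= 1/21 - 1/41
= 20/861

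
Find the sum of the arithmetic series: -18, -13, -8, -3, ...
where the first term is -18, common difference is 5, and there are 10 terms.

Sₙ = n/2 × (first + last)
Last term = a + (n-1)d = -18 + (10-1)×5 = 27
S_10 = 10/2 × (-18 + 27)
S_10 = 10/2 × 9 = 45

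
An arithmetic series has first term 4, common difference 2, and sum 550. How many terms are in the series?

Using S = n/2 × [2a + (n-1)d]
550 = n/2 × [2(4) + (n-1)(2)]
550 = n/2 × [8 + 2n - 2]
1100 = n × [6 + 2n]
2n² + (6)n - 1100 = 0
Discriminant: Δ = (6)² - 4(2)(-1100) = 36 + 8800 = 8836
√Δ = 94
n = [-(6) + √Δ] / (2·2) = (-6 + 94) / 4 = 88 / 4 = 22
(The negative root is discarded since n must be a positive integer.)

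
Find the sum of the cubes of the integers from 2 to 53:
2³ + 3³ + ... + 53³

Use ∑_{k=1}^{n} k³ = [n(n+1)/2]², then subtract the first 1 terms.
∑_{k=1}^{53} k³ = [53×54/2]² = 1431² = 2047761
∑_{k=1}^{1} k³ = [1×2/2]² = 1² = 1
∑_{k=2}^{53} k³ = 2047761 - 1 = 2047760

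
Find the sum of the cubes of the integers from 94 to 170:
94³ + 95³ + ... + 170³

Use ∑_{k=1}^{n} k³ = [n(n+1)/2]², then subtract the first 93 terms.
∑_{k=1}^{170} k³ = [170×171/2]² = 14535² = 211266225
∑_{k=1}^{93} k³ = [93×94/2]² = 4371² = 19105641
∑_{k=94}^{170} k³ = 211266225 - 19105641 = 192160584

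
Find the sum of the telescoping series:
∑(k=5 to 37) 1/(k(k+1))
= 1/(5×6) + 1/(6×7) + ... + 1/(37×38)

Partial fractions: 1/(k(k+1)) = 1/k - 1/(k+1)
The series telescopes:
= (1/5 - 1/6) + (1/6 - 1/7) + ... + (1/37 - 1/38)
= 1/5 - 1/38
= 33/190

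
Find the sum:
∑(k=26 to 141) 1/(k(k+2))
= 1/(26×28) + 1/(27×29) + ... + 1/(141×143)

Partial fractions: 1/(k(k+2)) = (1/2)[1/k - 1/(k+2)]
Telescoping leaves the first two and last two terms:
= (1/2)[1/26 + 1/27 - 1/142 - 1/143]
= 16849/548262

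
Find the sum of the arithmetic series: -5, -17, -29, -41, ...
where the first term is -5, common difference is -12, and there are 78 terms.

Sₙ = n/2 × (first + last)
Last term = a + (n-1)d = -5 + (78-1)×(-12) = -929
S_78 = 78/2 × (-5 + (-929))
S_78 = 78/2 × (-934) = -36426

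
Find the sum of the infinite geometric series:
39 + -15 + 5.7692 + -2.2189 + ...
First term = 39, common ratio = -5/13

For |r| < 1, S = a / (1 - r)
S = 39 / (1 - (-5/13))
S = 39 / (18/13)
S = 169/6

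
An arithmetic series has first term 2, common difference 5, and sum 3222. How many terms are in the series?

Using S = n/2 × [2a + (n-1)d]
3222 = n/2 × [2(2) + (n-1)(5)]
3222 = n/2 × [4 + 5n - 5]
6444 = n × [-1 + 5n]
5n² + (-1)n - 6444 = 0
Discriminant: Δ = (-1)² - 4(5)(-6444) = 1 + 128880 = 128881
√Δ = 359
n = [-(-1) + √Δ] / (2·5) = (1 + 359) / 10 = 360 / 10 = 36
(The negative root is discarded since n must be a positive integer.)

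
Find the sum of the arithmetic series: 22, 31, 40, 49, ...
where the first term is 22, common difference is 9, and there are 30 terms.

Sₙ = n/2 × (first + last)
Last term = a + (n-1)d = 22 + (30-1)×9 = 283
S_30 = 30/2 × (22 + 283)
S_30 = 30/2 × 305 = 4575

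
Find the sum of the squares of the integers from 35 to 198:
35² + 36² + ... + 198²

Use ∑_{k=1}^{n} k² = n(n+1)(2n+1)/6, then subtract the first 34 terms.
∑_{k=1}^{198} k² = 198×199×397/6 = 2607099
∑_{k=1}^{34} k² = 34×35×69/6 = 13685
∑_{k=35}^{198} k² = 2607099 - 13685 = 2593414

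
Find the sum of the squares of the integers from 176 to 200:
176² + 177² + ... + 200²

Use ∑_{k=1}^{n} k² = n(n+1)(2n+1)/6, then subtract the first 175 terms.
∑_{k=1}^{200} k² = 200×201×401/6 = 2686700
∑_{k=1}^{175} k² = 175×176×351/6 = 1801800
∑_{k=176}^{200} k² = 2686700 - 1801800 = 884900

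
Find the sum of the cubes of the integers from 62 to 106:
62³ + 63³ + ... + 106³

Use ∑_{k=1}^{n} k³ = [n(n+1)/2]², then subtract the first 61 terms.
∑_{k=1}^{106} k³ = [106×107/2]² = 5671² = 32160241
∑_{k=1}^{61} k³ = [61×62/2]² = 1891² = 3575881
∑_{k=62}^{106} k³ = 32160241 - 3575881 = 28584360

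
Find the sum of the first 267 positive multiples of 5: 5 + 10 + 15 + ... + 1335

Factor out 5: = 5(1 + 2 + ... + 267) = 5 × n(n+1)/2
= 5 × 267×268/2
= 5 × 35778
= 178890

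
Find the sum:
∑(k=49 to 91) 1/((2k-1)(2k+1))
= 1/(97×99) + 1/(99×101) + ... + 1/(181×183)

Partial fractions: 1/((2k-1)(2k+1)) = (1/2)[1/(2k-1) - 1/(2k+1)]
The series telescopes:
= (1/2)[1/97 - 1/183]
= 43/17751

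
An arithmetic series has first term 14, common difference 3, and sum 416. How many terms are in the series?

Using S = n/2 × [2a + (n-1)d]
416 = n/2 × [2(14) + (n-1)(3)]
416 = n/2 × [28 + 3n - 3]
832 = n × [25 + 3n]
3n² + (25)n - 832 = 0
Discriminant: Δ = (25)² - 4(3)(-832) = 625 + 9984 = 10609
√Δ = 103
n = [-(25) + √Δ] / (2·3) = (-25 + 103) / 6 = 78 / 6 = 13
(The negative root is discarded since n must be a positive integer.)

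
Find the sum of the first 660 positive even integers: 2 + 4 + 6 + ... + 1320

Sum of first n even numbers = n(n+1)
= 660×661
= 436260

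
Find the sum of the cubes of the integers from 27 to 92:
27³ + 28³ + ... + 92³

Use ∑_{k=1}^{n} k³ = [n(n+1)/2]², then subtract the first 26 terms.
∑_{k=1}^{92} k³ = [92×93/2]² = 4278² = 18301284
∑_{k=1}^{26} k³ = [26×27/2]² = 351² = 123201
∑_{k=27}^{92} k³ = 18301284 - 123201 = 18178083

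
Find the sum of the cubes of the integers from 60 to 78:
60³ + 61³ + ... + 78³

Use ∑_{k=1}^{n} k³ = [n(n+1)/2]², then subtract the first 59 terms.
∑_{k=1}^{78} k³ = [78×79/2]² = 3081² = 9492561
∑_{k=1}^{59} k³ = [59×60/2]² = 1770² = 3132900
∑_{k=60}^{78} k³ = 9492561 - 3132900 = 6359661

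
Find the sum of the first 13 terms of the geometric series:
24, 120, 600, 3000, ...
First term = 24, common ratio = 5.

Sₙ = a(1 - rⁿ) / (1 - r)
S_13 = 24(1 - 5^13) / (1 - 5)
S_13 = 24(1 - 1220703125) / (-4)
S_13 = 7324218744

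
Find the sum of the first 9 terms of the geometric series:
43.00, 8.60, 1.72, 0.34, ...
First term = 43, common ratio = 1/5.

Sₙ = a(1 - rⁿ) / (1 - r)
S_9 = 43(1 - (1/5)^9) / (1 - (1/5))
S_9 = 43(1 - (1/1953125)) / (4/5)
S_9 = 20996083/390625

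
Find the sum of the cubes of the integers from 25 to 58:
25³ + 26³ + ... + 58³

Use ∑_{k=1}^{n} k³ = [n(n+1)/2]², then subtract the first 24 terms.
∑_{k=1}^{58} k³ = [58×59/2]² = 1711² = 2927521
∑_{k=1}^{24} k³ = [24×25/2]² = 300² = 90000
∑_{k=25}^{58} k³ = 2927521 - 90000 = 2837521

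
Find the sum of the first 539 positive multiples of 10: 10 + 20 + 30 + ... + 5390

Factor out 10: = 10(1 + 2 + ... + 539) = 10 × n(n+1)/2
= 10 × 539×540/2
= 10 × 145530
= 1455300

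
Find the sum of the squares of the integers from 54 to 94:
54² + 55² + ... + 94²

Use ∑_{k=1}^{n} k² = n(n+1)(2n+1)/6, then subtract the first 53 terms.
∑_{k=1}^{94} k² = 94×95×189/6 = 281295
∑_{k=1}^{53} k² = 53×54×107/6 = 51039
∑_{k=54}^{94} k² = 281295 - 51039 = 230256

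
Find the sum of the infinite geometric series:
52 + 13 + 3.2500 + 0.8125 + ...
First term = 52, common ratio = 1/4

For |r| < 1, S = a / (1 - r)
S = 52 / (1 - (1/4))
S = 52 / (3/4)
S = 208/3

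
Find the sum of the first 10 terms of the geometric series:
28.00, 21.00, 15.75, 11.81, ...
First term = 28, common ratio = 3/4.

Sₙ = a(1 - rⁿ) / (1 - r)
S_10 = 28(1 - (3/4)^10) / (1 - (3/4))
S_10 = 28(1 - (59049/1048576)) / (1/4)
S_10 = 6926689/65536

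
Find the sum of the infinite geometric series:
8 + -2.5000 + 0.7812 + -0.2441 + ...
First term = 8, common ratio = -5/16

For |r| < 1, S = a / (1 - r)
S = 8 / (1 - (-5/16))
S = 8 / (21/16)
S = 128/21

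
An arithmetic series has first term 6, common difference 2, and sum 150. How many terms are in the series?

Using S = n/2 × [2a + (n-1)d]
150 = n/2 × [2(6) + (n-1)(2)]
150 = n/2 × [12 + 2n - 2]
300 = n × [10 + 2n]
2n² + (10)n - 300 = 0
Discriminant: Δ = (10)² - 4(2)(-300) = 100 + 2400 = 2500
√Δ = 50
n = [-(10) + √Δ] / (2·2) = (-10 + 50) / 4 = 40 / 4 = 10
(The negative root is discarded since n must be a positive integer.)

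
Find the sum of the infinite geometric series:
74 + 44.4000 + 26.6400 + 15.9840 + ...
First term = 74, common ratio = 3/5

For |r| < 1, S = a / (1 - r)
S = 74 / (1 - (3/5))
S = 74 / (2/5)
S = 185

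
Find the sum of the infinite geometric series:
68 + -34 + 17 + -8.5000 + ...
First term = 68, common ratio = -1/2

For |r| < 1, S = a / (1 - r)
S = 68 / (1 - (-1/2))
S = 68 / (3/2)
S = 136/3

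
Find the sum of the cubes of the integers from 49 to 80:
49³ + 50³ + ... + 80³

Use ∑_{k=1}^{n} k³ = [n(n+1)/2]², then subtract the first 48 terms.
∑_{k=1}^{80} k³ = [80×81/2]² = 3240² = 10497600
∑_{k=1}^{48} k³ = [48×49/2]² = 1176² = 1382976
∑_{k=49}^{80} k³ = 10497600 - 1382976 = 9114624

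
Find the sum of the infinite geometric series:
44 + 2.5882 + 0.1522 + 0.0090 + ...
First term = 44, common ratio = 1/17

For |r| < 1, S = a / (1 - r)
S = 44 / (1 - (1/17))
S = 44 / (16/17)
S = 187/4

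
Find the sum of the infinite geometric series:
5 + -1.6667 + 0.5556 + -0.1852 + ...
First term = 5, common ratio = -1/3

For |r| < 1, S = a / (1 - r)
S = 5 / (1 - (-1/3))
S = 5 / (4/3)
S = 15/4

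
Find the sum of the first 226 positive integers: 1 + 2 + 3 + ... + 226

Formula: ∑k = n(n+1)/2
= 226×227/2
= 51302/2
= 25651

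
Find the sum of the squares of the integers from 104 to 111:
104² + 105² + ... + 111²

Use ∑_{k=1}^{n} k² = n(n+1)(2n+1)/6, then subtract the first 103 terms.
∑_{k=1}^{111} k² = 111×112×223/6 = 462056
∑_{k=1}^{103} k² = 103×104×207/6 = 369564
∑_{k=104}^{111} k² = 462056 - 369564 = 92492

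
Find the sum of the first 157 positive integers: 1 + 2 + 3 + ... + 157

Formula: ∑k = n(n+1)/2
= 157×158/2
= 24806/2
= 12403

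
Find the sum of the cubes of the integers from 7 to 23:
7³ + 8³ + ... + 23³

Use ∑_{k=1}^{n} k³ = [n(n+1)/2]², then subtract the first 6 terms.
∑_{k=1}^{23} k³ = [23×24/2]² = 276² = 76176
∑_{k=1}^{6} k³ = [6×7/2]² = 21² = 441
∑_{k=7}^{23} k³ = 76176 - 441 = 75735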